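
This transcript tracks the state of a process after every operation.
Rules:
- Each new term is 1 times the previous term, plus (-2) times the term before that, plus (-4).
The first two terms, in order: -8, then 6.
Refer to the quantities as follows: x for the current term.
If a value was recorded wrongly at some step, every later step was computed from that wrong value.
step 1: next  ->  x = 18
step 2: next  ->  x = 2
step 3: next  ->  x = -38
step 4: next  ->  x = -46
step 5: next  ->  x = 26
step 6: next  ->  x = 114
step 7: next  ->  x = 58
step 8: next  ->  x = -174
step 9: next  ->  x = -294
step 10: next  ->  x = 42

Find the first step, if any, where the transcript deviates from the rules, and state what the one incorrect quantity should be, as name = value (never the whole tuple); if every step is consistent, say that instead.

step 1: x = 1*(6) + (-2)*(-8) + (-4) = 18 -> agrees with the transcript
step 2: x = 1*(18) + (-2)*(6) + (-4) = 2 -> checks out
step 3: x = 1*(2) + (-2)*(18) + (-4) = -38 -> same as recorded
step 4: x = 1*(-38) + (-2)*(2) + (-4) = -46 -> matches
step 5: x = 1*(-46) + (-2)*(-38) + (-4) = 26 -> verified
step 6: x = 1*(26) + (-2)*(-46) + (-4) = 114 -> exactly as logged
step 7: x = 1*(114) + (-2)*(26) + (-4) = 58 -> agrees with the transcript
step 8: x = 1*(58) + (-2)*(114) + (-4) = -174 -> same as recorded
step 9: x = 1*(-174) + (-2)*(58) + (-4) = -294 -> consistent with the transcript
step 10: x = 1*(-294) + (-2)*(-174) + (-4) = 50 -> a discrepancy with the transcript
So the first discrepancy is step 10, where the right value is x = 50.

step 10, x = 50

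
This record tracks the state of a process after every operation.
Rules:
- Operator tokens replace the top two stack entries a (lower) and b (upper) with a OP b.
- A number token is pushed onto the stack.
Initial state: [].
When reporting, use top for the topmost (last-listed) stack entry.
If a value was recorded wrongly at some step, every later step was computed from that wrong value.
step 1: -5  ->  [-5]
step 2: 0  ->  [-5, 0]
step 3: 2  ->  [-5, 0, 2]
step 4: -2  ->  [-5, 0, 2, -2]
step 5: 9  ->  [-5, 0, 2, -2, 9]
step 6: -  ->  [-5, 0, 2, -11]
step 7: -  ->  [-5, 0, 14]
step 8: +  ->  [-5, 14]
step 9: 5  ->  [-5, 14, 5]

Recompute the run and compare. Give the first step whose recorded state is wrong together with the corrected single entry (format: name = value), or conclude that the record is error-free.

Recomputing the run from the initial state:
step 1: [-5]
step 2: [-5, 0]
step 3: [-5, 0, 2]
step 4: [-5, 0, 2, -2]
step 5: [-5, 0, 2, -2, 9]
step 6: [-5, 0, 2, -11]
step 7: [-5, 0, 13]
step 8: [-5, 13]
step 9: [-5, 13, 5]
The first disagreement with the record is at step 7, where the value should be top = 13.

step 7, top = 13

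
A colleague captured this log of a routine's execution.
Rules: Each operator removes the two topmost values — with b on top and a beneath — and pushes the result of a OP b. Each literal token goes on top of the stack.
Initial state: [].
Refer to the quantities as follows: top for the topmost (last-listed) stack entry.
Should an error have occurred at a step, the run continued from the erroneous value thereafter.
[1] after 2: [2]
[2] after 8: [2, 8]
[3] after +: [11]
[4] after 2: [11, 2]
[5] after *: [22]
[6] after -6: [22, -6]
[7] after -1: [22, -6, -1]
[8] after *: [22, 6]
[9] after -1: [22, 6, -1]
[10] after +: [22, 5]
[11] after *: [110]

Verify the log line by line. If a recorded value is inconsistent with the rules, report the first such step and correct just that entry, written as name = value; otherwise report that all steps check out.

step 3, top = 10

1. push 2: top = 2 (verified)
2. push 8: top = 8 (in agreement)
3. 2 + 8 = 10 (not what was recorded)
The audit stops at step 3: the recorded entry is wrong and should be top = 10.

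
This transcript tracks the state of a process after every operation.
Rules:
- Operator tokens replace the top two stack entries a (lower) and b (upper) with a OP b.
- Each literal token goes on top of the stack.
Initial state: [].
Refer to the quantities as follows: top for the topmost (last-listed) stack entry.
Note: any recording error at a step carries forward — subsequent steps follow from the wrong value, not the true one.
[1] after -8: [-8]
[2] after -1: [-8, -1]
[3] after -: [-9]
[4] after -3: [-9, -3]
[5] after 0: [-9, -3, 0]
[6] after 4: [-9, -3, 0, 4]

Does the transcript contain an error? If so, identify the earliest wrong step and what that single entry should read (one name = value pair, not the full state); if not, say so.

step 3, top = -7

Step 1: push -8: top = -8 — consistent with the transcript.
Step 2: push -1: top = -1 — checks out.
Step 3: -8 - -1 = -7 — the entry is off here.
The audit stops at step 3: the recorded entry is wrong and should be top = -7.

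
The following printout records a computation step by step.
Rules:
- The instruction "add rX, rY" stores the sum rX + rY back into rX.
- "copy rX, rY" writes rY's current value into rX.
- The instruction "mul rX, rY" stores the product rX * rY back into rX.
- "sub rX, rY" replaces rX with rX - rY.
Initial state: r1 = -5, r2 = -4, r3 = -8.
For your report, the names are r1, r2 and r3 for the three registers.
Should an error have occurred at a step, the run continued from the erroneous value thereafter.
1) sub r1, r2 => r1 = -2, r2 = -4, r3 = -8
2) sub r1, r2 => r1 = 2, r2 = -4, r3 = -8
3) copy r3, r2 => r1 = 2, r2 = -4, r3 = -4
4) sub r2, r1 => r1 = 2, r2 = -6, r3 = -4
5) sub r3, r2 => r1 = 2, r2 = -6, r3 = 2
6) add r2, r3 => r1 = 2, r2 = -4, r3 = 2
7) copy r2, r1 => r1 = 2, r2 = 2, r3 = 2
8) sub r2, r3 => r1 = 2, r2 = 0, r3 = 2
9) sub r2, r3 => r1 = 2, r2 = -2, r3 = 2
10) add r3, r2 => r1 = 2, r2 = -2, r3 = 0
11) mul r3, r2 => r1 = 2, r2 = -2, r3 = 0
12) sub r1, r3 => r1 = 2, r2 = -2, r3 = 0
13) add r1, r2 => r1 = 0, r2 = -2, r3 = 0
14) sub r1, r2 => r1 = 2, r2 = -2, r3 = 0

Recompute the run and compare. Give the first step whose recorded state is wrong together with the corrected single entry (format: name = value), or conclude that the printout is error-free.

step 1, r1 = -1

Step 1: r1 = -5 - -4 = -1 — the entry is off here.
First deviation found at step 1; the corrected entry is r1 = -1.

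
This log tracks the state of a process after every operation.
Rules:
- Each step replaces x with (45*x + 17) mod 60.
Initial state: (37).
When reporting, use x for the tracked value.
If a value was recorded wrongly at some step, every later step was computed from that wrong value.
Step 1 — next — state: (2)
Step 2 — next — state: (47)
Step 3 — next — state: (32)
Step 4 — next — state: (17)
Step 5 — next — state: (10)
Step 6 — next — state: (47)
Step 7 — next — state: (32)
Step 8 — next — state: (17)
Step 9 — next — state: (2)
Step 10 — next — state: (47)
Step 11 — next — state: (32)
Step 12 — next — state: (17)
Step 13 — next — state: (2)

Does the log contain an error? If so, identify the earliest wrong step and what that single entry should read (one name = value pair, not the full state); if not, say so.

step 5, x = 2

Recomputing the run from the initial state:
step 1: x = 2
step 2: x = 47
step 3: x = 32
step 4: x = 17
step 5: x = 2
step 6: x = 47
step 7: x = 32
step 8: x = 17
step 9: x = 2
step 10: x = 47
step 11: x = 32
step 12: x = 17
step 13: x = 2
The first disagreement with the log is at step 5, where the value should be x = 2.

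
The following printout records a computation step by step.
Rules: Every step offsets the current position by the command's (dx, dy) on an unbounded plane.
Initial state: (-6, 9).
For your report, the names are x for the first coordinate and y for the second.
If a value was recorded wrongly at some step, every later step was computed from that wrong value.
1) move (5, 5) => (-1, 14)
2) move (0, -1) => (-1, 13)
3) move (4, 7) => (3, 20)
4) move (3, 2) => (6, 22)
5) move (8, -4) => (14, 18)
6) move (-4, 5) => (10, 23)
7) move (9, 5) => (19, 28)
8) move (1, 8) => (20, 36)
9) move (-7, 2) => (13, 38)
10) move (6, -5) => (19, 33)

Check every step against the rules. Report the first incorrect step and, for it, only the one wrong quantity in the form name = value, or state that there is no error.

Recomputing the run from the initial state:
step 1: x = -1, y = 14
step 2: x = -1, y = 13
step 3: x = 3, y = 20
step 4: x = 6, y = 22
step 5: x = 14, y = 18
step 6: x = 10, y = 23
step 7: x = 19, y = 28
step 8: x = 20, y = 36
step 9: x = 13, y = 38
step 10: x = 19, y = 33
This matches the printout at every step.

no error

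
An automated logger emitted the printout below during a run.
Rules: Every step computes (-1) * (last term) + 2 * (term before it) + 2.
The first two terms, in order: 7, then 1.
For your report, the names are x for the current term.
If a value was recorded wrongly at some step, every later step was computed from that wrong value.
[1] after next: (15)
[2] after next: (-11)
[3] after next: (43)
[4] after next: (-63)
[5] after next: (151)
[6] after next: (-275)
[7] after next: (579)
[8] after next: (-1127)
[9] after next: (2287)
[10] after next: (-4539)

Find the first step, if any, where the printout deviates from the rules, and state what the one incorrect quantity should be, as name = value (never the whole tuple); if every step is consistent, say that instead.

step 1: x = -1*(1) + (2)*(7) + (2) = 15 -> same as recorded
step 2: x = -1*(15) + (2)*(1) + (2) = -11 -> exactly as logged
step 3: x = -1*(-11) + (2)*(15) + (2) = 43 -> matches
step 4: x = -1*(43) + (2)*(-11) + (2) = -63 -> confirmed correct
step 5: x = -1*(-63) + (2)*(43) + (2) = 151 -> exactly as logged
step 6: x = -1*(151) + (2)*(-63) + (2) = -275 -> confirmed correct
step 7: x = -1*(-275) + (2)*(151) + (2) = 579 -> same as recorded
step 8: x = -1*(579) + (2)*(-275) + (2) = -1127 -> confirmed correct
step 9: x = -1*(-1127) + (2)*(579) + (2) = 2287 -> exactly as logged
step 10: x = -1*(2287) + (2)*(-1127) + (2) = -4539 -> checks out
The recomputation confirms every line.

no error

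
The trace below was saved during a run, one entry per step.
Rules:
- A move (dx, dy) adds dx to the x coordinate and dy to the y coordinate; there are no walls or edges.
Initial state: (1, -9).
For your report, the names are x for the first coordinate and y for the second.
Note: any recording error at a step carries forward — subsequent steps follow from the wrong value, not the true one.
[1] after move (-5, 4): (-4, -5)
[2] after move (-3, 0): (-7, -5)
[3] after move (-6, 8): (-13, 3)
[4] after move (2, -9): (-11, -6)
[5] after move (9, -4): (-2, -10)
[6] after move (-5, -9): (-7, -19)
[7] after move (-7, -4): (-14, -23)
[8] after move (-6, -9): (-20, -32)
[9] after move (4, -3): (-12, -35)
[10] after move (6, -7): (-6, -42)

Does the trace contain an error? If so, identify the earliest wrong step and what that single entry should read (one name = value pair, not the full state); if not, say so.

Recomputing the run from the initial state:
step 1: x = -4, y = -5
step 2: x = -7, y = -5
step 3: x = -13, y = 3
step 4: x = -11, y = -6
step 5: x = -2, y = -10
step 6: x = -7, y = -19
step 7: x = -14, y = -23
step 8: x = -20, y = -32
step 9: x = -16, y = -35
step 10: x = -10, y = -42
The first disagreement with the trace is at step 9, where the value should be x = -16.

step 9, x = -16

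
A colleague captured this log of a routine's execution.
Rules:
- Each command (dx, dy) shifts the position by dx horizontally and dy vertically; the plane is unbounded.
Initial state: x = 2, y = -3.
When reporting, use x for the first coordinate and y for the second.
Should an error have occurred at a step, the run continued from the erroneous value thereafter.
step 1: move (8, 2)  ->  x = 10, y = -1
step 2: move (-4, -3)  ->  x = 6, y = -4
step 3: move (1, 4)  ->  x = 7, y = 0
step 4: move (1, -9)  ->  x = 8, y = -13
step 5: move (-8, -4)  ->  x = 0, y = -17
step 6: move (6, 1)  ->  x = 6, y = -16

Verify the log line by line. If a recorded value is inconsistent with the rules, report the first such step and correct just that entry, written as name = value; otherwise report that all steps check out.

step 4, y = -9

step 1: x = 2 + (8) = 10, y = -3 + (2) = -1 -> confirmed correct
step 2: x = 10 + (-4) = 6, y = -1 + (-3) = -4 -> consistent with the log
step 3: x = 6 + (1) = 7, y = -4 + (4) = 0 -> agrees with the log
step 4: x = 7 + (1) = 8, y = 0 + (-9) = -9 -> the recorded entry deviates here
Conclusion: step 4 carries the first error; the entry should be y = -9.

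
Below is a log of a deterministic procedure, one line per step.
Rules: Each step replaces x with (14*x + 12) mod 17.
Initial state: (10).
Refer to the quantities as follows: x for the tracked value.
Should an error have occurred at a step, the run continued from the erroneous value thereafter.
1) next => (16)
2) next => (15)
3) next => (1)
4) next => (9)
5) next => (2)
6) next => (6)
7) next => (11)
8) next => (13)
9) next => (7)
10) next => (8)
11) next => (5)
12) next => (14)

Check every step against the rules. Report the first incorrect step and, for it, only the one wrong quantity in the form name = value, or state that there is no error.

Recomputing the run from the initial state:
step 1: x = 16
step 2: x = 15
step 3: x = 1
step 4: x = 9
step 5: x = 2
step 6: x = 6
step 7: x = 11
step 8: x = 13
step 9: x = 7
step 10: x = 8
step 11: x = 5
step 12: x = 14
This matches the log at every step.

no error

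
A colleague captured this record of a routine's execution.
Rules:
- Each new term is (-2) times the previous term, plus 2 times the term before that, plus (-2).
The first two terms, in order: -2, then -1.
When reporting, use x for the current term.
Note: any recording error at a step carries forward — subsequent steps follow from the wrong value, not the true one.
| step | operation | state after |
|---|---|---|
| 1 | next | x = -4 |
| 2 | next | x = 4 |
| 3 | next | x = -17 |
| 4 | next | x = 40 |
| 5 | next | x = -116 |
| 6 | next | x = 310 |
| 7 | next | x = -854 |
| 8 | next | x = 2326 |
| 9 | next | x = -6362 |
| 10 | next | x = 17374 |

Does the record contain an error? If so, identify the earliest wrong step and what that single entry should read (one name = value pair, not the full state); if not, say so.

Step 1: x = -2*(-1) + (2)*(-2) + (-2) = -4 — checks out.
Step 2: x = -2*(-4) + (2)*(-1) + (-2) = 4 — matches.
Step 3: x = -2*(4) + (2)*(-4) + (-2) = -18 — this is not what the record shows.
That makes step 3 the first incorrect line — x = -18 is what it should show.

step 3, x = -18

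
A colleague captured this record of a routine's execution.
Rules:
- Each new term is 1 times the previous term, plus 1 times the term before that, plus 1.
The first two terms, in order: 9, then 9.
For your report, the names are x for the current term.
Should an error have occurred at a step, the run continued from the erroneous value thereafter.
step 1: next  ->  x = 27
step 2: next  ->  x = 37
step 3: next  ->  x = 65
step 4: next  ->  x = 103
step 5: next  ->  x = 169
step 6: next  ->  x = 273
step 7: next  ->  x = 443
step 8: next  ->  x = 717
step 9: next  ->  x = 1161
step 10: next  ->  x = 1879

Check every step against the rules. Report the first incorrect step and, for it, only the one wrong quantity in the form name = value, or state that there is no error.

Recomputing the run from the initial state:
step 1: x = 19
step 2: x = 29
step 3: x = 49
step 4: x = 79
step 5: x = 129
step 6: x = 209
step 7: x = 339
step 8: x = 549
step 9: x = 889
step 10: x = 1439
The first disagreement with the record is at step 1, where the value should be x = 19.

step 1, x = 19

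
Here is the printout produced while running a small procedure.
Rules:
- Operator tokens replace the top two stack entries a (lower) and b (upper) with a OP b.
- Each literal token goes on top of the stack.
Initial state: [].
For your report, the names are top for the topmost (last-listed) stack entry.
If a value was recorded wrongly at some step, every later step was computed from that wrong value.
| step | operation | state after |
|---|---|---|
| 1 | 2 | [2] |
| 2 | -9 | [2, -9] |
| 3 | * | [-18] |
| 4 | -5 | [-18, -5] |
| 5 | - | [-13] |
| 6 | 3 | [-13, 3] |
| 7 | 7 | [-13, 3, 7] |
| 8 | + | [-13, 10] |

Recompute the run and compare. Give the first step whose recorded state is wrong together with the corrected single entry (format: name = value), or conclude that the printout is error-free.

step 1: push 2: top = 2 -> matches
step 2: push -9: top = -9 -> in agreement
step 3: 2 * -9 = -18 -> in agreement
step 4: push -5: top = -5 -> confirmed correct
step 5: -18 - -5 = -13 -> matches
step 6: push 3: top = 3 -> agrees with the printout
step 7: push 7: top = 7 -> verified
step 8: 3 + 7 = 10 -> no discrepancy
All entries verified; no error found.

no error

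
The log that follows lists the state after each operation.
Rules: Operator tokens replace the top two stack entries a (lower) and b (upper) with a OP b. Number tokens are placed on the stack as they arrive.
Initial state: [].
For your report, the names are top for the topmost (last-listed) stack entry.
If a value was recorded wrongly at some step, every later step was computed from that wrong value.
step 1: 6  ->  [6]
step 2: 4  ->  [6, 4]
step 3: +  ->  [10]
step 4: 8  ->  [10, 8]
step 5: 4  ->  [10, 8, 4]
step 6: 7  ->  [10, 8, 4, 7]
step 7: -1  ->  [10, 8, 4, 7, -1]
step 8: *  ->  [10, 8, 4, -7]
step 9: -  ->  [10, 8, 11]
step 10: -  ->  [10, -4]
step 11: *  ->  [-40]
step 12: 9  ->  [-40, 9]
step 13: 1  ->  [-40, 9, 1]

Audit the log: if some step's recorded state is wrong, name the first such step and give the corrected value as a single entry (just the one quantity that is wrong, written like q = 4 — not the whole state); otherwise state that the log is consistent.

step 10, top = -3

Step 1: push 6: top = 6 — agrees with the log.
Step 2: push 4: top = 4 — checks out.
Step 3: 6 + 4 = 10 — confirmed correct.
Step 4: push 8: top = 8 — exactly as logged.
Step 5: push 4: top = 4 — no discrepancy.
Step 6: push 7: top = 7 — same as recorded.
Step 7: push -1: top = -1 — same as recorded.
Step 8: 7 * -1 = -7 — no discrepancy.
Step 9: 4 - -7 = 11 — no discrepancy.
Step 10: 8 - 11 = -3 — this is not what the log shows.
First incorrect step: 10; the correct value is top = -3.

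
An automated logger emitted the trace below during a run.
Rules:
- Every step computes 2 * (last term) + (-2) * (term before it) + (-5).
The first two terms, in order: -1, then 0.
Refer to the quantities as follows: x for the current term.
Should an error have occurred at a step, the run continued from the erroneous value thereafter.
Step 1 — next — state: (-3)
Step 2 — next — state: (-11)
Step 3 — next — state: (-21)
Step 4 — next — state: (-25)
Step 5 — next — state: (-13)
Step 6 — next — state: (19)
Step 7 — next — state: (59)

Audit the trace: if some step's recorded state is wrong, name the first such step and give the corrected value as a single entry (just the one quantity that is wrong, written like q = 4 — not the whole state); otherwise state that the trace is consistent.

step 1: x = 2*(0) + (-2)*(-1) + (-5) = -3 -> matches
step 2: x = 2*(-3) + (-2)*(0) + (-5) = -11 -> confirmed correct
step 3: x = 2*(-11) + (-2)*(-3) + (-5) = -21 -> no discrepancy
step 4: x = 2*(-21) + (-2)*(-11) + (-5) = -25 -> in agreement
step 5: x = 2*(-25) + (-2)*(-21) + (-5) = -13 -> verified
step 6: x = 2*(-13) + (-2)*(-25) + (-5) = 19 -> no discrepancy
step 7: x = 2*(19) + (-2)*(-13) + (-5) = 59 -> no discrepancy
The recomputation confirms every line.

no error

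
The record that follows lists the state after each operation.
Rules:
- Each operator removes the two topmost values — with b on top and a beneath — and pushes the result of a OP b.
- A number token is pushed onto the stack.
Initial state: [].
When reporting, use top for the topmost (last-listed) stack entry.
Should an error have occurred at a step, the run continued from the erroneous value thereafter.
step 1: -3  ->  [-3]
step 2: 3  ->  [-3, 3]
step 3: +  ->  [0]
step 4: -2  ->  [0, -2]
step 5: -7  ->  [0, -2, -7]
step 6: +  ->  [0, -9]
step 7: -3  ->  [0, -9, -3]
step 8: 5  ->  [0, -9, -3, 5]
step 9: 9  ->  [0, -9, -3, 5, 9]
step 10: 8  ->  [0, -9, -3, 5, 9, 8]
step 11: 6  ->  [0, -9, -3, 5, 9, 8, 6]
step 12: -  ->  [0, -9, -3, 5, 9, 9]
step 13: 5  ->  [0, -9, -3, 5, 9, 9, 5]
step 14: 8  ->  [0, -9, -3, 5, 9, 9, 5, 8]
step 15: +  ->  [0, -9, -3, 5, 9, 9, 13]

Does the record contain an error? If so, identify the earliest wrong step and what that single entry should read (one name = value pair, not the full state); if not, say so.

1. push -3: top = -3 (verified)
2. push 3: top = 3 (verified)
3. -3 + 3 = 0 (checks out)
4. push -2: top = -2 (confirmed correct)
5. push -7: top = -7 (same as recorded)
6. -2 + -7 = -9 (confirmed correct)
7. push -3: top = -3 (confirmed correct)
8. push 5: top = 5 (confirmed correct)
9. push 9: top = 9 (matches)
10. push 8: top = 8 (exactly as logged)
11. push 6: top = 6 (agrees with the record)
12. 8 - 6 = 2 (the record disagrees here)
That makes step 12 the first incorrect line — top = 2 is what it should show.

step 12, top = 2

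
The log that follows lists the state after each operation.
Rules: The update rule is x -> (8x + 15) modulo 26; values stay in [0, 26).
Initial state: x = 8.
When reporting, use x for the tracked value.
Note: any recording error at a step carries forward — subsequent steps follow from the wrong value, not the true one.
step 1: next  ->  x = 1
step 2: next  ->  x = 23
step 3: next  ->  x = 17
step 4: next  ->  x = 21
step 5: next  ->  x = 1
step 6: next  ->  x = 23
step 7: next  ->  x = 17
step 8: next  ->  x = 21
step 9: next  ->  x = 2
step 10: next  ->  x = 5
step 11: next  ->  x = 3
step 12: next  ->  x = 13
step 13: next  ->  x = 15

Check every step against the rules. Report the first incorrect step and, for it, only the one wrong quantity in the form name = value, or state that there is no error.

step 9, x = 1

step 1: x = (8*8 + 15) mod 26 = 1 -> in agreement
step 2: x = (8*1 + 15) mod 26 = 23 -> exactly as logged
step 3: x = (8*23 + 15) mod 26 = 17 -> in agreement
step 4: x = (8*17 + 15) mod 26 = 21 -> matches
step 5: x = (8*21 + 15) mod 26 = 1 -> confirmed correct
step 6: x = (8*1 + 15) mod 26 = 23 -> matches
step 7: x = (8*23 + 15) mod 26 = 17 -> agrees with the log
step 8: x = (8*17 + 15) mod 26 = 21 -> consistent with the log
step 9: x = (8*21 + 15) mod 26 = 1 -> a discrepancy with the log
The audit stops at step 9: the recorded entry is wrong and should be x = 1.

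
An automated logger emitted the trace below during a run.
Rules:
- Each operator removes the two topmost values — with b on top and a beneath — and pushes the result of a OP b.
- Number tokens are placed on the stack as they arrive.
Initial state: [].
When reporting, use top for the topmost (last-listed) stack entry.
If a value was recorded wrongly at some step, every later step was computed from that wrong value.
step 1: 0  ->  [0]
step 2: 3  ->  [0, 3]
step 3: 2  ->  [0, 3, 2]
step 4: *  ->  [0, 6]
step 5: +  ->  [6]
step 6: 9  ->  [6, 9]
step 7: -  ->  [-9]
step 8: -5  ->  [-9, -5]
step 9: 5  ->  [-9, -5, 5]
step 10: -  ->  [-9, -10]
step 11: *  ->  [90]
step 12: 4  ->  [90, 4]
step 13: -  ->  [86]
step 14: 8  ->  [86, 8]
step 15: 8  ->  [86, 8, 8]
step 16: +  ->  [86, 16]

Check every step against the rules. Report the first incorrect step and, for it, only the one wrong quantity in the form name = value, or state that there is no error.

Step 1: push 0: top = 0 — in agreement.
Step 2: push 3: top = 3 — checks out.
Step 3: push 2: top = 2 — in agreement.
Step 4: 3 * 2 = 6 — confirmed correct.
Step 5: 0 + 6 = 6 — checks out.
Step 6: push 9: top = 9 — exactly as logged.
Step 7: 6 - 9 = -3 — this is not what the trace shows.
First incorrect step: 7; the correct value is top = -3.

step 7, top = -3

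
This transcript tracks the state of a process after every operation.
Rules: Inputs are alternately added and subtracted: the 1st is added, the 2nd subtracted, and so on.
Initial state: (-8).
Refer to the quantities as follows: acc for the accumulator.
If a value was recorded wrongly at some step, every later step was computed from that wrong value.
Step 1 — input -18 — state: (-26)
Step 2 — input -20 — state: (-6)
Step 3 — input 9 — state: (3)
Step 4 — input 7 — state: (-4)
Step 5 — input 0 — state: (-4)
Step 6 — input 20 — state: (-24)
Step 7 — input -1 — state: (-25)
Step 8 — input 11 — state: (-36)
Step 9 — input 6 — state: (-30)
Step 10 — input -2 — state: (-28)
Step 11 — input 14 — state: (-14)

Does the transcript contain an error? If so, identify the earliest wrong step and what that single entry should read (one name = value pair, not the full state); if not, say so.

step 1: acc = -8 + -18 = -26 -> consistent with the transcript
step 2: acc = -26 - -20 = -6 -> consistent with the transcript
step 3: acc = -6 + 9 = 3 -> no discrepancy
step 4: acc = 3 - 7 = -4 -> matches
step 5: acc = -4 + 0 = -4 -> confirmed correct
step 6: acc = -4 - 20 = -24 -> no discrepancy
step 7: acc = -24 + -1 = -25 -> same as recorded
step 8: acc = -25 - 11 = -36 -> exactly as logged
step 9: acc = -36 + 6 = -30 -> matches
step 10: acc = -30 - -2 = -28 -> exactly as logged
step 11: acc = -28 + 14 = -14 -> same as recorded
Each recorded entry agrees with the recomputation.

no error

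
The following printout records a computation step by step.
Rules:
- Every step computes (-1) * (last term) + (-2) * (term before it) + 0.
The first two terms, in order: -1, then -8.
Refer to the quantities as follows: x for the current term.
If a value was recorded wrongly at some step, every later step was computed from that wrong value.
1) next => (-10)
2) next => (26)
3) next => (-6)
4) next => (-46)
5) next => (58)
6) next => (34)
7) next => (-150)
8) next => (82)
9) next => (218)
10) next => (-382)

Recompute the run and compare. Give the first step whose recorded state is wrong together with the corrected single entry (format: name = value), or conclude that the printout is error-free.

Recomputing the run from the initial state:
step 1: x = 10
step 2: x = 6
step 3: x = -26
step 4: x = 14
step 5: x = 38
step 6: x = -66
step 7: x = -10
step 8: x = 142
step 9: x = -122
step 10: x = -162
The first disagreement with the printout is at step 1, where the value should be x = 10.

step 1, x = 10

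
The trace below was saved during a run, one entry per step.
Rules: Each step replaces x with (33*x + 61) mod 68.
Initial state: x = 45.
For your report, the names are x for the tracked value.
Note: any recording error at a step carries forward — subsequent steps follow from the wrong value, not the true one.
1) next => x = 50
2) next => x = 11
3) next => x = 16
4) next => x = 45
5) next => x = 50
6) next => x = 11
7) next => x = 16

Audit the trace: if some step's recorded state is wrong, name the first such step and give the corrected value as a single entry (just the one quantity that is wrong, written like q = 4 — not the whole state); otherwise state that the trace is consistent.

no error

Recomputing the run from the initial state:
step 1: x = 50
step 2: x = 11
step 3: x = 16
step 4: x = 45
step 5: x = 50
step 6: x = 11
step 7: x = 16
This matches the trace at every step.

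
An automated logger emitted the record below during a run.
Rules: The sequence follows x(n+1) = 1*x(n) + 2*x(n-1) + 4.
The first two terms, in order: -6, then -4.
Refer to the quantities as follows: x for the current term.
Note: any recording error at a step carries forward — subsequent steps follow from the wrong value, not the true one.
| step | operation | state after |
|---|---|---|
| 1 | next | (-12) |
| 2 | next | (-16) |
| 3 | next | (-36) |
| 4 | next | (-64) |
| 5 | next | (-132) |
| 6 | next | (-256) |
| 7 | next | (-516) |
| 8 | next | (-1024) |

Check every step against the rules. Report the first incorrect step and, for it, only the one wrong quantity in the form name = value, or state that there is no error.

Recomputing the run from the initial state:
step 1: x = -12
step 2: x = -16
step 3: x = -36
step 4: x = -64
step 5: x = -132
step 6: x = -256
step 7: x = -516
step 8: x = -1024
This matches the record at every step.

no error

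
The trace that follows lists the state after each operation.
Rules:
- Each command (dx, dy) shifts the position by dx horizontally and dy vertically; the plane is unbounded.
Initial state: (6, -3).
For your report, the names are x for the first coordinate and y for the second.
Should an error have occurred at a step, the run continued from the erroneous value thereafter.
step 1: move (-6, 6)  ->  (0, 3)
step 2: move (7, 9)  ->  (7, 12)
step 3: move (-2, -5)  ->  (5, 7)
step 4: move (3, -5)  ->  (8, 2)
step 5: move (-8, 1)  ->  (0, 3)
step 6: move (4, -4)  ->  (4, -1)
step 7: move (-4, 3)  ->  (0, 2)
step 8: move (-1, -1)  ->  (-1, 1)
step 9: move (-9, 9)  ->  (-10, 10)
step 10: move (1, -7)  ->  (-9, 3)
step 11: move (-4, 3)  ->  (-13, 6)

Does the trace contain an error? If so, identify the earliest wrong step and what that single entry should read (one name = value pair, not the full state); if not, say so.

step 1: x = 6 + (-6) = 0, y = -3 + (6) = 3 -> checks out
step 2: x = 0 + (7) = 7, y = 3 + (9) = 12 -> confirmed correct
step 3: x = 7 + (-2) = 5, y = 12 + (-5) = 7 -> checks out
step 4: x = 5 + (3) = 8, y = 7 + (-5) = 2 -> checks out
step 5: x = 8 + (-8) = 0, y = 2 + (1) = 3 -> in agreement
step 6: x = 0 + (4) = 4, y = 3 + (-4) = -1 -> exactly as logged
step 7: x = 4 + (-4) = 0, y = -1 + (3) = 2 -> verified
step 8: x = 0 + (-1) = -1, y = 2 + (-1) = 1 -> checks out
step 9: x = -1 + (-9) = -10, y = 1 + (9) = 10 -> verified
step 10: x = -10 + (1) = -9, y = 10 + (-7) = 3 -> matches
step 11: x = -9 + (-4) = -13, y = 3 + (3) = 6 -> verified
The whole run recomputes cleanly — no discrepancies.

no error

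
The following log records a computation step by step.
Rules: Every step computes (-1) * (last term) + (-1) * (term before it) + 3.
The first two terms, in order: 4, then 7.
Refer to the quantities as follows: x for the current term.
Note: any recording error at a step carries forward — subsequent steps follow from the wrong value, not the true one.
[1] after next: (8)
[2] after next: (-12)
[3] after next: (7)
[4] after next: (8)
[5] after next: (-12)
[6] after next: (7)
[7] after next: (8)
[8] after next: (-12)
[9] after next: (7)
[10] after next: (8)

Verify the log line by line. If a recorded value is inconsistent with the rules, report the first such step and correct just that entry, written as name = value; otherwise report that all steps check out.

Recomputing the run from the initial state:
step 1: x = -8
step 2: x = 4
step 3: x = 7
step 4: x = -8
step 5: x = 4
step 6: x = 7
step 7: x = -8
step 8: x = 4
step 9: x = 7
step 10: x = -8
The first disagreement with the log is at step 1, where the value should be x = -8.

step 1, x = -8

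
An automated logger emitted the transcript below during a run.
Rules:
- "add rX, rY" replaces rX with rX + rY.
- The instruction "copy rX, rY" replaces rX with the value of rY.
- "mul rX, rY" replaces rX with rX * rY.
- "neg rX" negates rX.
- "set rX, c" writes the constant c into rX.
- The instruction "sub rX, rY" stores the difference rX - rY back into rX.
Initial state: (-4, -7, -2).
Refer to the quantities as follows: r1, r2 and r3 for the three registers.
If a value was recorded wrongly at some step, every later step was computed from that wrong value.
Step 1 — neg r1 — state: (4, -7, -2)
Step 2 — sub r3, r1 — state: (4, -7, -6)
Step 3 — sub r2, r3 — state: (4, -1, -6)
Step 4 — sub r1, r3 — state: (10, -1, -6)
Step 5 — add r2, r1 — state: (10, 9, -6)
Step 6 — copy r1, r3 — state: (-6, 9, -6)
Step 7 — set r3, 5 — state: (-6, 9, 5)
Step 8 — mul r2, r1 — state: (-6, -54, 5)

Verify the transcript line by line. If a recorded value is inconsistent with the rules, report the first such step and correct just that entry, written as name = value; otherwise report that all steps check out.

no error

1. r1 = -(-4) = 4 (consistent with the transcript)
2. r3 = -2 - 4 = -6 (matches)
3. r2 = -7 - -6 = -1 (no discrepancy)
4. r1 = 4 - -6 = 10 (in agreement)
5. r2 = -1 + 10 = 9 (matches)
6. r1 = -6 (in agreement)
7. r3 = 5 (consistent with the transcript)
8. r2 = 9 * -6 = -54 (consistent with the transcript)
Each recorded entry agrees with the recomputation.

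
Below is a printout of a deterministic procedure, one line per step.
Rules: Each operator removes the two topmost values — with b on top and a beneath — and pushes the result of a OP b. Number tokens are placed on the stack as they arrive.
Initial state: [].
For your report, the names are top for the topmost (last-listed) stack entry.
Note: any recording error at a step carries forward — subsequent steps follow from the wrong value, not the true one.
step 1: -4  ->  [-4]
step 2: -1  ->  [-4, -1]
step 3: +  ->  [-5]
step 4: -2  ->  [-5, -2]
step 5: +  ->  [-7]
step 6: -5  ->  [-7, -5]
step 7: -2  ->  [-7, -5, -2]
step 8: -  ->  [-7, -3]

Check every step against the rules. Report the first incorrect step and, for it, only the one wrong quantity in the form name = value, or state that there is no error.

Recomputing the run from the initial state:
step 1: [-4]
step 2: [-4, -1]
step 3: [-5]
step 4: [-5, -2]
step 5: [-7]
step 6: [-7, -5]
step 7: [-7, -5, -2]
step 8: [-7, -3]
This matches the printout at every step.

no error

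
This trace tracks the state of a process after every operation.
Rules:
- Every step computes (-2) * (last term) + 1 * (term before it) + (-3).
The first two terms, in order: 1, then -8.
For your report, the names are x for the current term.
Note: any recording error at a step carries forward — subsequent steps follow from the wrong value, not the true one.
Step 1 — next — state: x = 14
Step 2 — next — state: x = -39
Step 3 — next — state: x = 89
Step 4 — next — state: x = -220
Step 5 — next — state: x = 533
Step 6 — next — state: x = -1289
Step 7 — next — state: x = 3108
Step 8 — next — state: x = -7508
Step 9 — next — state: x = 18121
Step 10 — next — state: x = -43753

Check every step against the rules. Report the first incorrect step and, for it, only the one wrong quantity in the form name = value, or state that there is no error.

step 5, x = 526

step 1: x = -2*(-8) + (1)*(1) + (-3) = 14 -> confirmed correct
step 2: x = -2*(14) + (1)*(-8) + (-3) = -39 -> confirmed correct
step 3: x = -2*(-39) + (1)*(14) + (-3) = 89 -> confirmed correct
step 4: x = -2*(89) + (1)*(-39) + (-3) = -220 -> in agreement
step 5: x = -2*(-220) + (1)*(89) + (-3) = 526 -> not what was recorded
The earliest wrong entry is at step 5: it should read x = 526.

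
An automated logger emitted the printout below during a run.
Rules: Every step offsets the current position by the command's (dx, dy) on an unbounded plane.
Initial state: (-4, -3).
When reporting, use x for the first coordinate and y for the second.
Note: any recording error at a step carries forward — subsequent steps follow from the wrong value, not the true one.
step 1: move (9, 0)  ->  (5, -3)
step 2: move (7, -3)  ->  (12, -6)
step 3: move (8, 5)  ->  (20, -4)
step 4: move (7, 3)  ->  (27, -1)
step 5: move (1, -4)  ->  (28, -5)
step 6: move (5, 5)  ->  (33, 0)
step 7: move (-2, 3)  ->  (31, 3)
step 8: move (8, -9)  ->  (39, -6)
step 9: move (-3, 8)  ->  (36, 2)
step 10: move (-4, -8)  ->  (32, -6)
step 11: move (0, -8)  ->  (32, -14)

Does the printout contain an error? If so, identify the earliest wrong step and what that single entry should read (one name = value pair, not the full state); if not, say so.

Step 1: x = -4 + (9) = 5, y = -3 + (0) = -3 — consistent with the printout.
Step 2: x = 5 + (7) = 12, y = -3 + (-3) = -6 — same as recorded.
Step 3: x = 12 + (8) = 20, y = -6 + (5) = -1 — the recorded entry deviates here.
First deviation found at step 3; the corrected entry is y = -1.

step 3, y = -1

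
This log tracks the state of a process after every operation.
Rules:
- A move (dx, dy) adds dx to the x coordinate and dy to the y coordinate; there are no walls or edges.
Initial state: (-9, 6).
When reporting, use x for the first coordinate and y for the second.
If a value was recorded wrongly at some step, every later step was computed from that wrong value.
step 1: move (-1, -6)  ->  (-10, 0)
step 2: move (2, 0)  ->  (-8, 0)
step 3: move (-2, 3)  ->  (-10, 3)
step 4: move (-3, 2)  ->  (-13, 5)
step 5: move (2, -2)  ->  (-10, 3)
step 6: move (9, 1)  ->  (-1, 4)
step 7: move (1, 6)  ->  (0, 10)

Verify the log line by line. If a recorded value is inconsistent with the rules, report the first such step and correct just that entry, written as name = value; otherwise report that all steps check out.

step 5, x = -11

Recomputing the run from the initial state:
step 1: x = -10, y = 0
step 2: x = -8, y = 0
step 3: x = -10, y = 3
step 4: x = -13, y = 5
step 5: x = -11, y = 3
step 6: x = -2, y = 4
step 7: x = -1, y = 10
The first disagreement with the log is at step 5, where the value should be x = -11.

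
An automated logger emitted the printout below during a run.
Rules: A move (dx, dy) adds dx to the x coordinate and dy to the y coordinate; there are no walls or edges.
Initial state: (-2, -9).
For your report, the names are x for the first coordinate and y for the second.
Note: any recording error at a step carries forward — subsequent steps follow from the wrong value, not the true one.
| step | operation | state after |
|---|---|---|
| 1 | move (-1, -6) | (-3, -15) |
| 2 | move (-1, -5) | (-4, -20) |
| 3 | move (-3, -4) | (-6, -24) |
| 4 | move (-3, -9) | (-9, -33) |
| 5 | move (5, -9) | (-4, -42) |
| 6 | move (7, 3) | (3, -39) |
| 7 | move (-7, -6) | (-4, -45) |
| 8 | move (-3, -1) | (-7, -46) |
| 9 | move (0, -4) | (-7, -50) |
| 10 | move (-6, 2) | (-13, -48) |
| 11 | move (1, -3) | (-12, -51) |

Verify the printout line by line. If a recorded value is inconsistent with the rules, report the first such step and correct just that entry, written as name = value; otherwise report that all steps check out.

step 3, x = -7

Step 1: x = -2 + (-1) = -3, y = -9 + (-6) = -15 — no discrepancy.
Step 2: x = -3 + (-1) = -4, y = -15 + (-5) = -20 — checks out.
Step 3: x = -4 + (-3) = -7, y = -20 + (-4) = -24 — this is not what the printout shows.
The audit stops at step 3: the recorded entry is wrong and should be x = -7.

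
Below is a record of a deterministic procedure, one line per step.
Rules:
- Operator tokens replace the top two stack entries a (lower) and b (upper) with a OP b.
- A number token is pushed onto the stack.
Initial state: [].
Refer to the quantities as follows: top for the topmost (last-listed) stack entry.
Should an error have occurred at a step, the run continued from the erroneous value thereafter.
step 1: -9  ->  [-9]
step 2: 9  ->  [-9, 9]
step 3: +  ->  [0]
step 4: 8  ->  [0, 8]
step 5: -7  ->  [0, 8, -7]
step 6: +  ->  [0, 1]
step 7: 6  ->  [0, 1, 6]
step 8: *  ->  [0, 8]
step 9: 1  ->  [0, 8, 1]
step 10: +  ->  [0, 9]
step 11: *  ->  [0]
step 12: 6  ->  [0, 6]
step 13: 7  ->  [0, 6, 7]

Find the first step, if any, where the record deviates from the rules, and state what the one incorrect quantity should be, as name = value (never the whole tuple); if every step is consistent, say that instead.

Recomputing the run from the initial state:
step 1: [-9]
step 2: [-9, 9]
step 3: [0]
step 4: [0, 8]
step 5: [0, 8, -7]
step 6: [0, 1]
step 7: [0, 1, 6]
step 8: [0, 6]
step 9: [0, 6, 1]
step 10: [0, 7]
step 11: [0]
step 12: [0, 6]
step 13: [0, 6, 7]
The first disagreement with the record is at step 8, where the value should be top = 6.

step 8, top = 6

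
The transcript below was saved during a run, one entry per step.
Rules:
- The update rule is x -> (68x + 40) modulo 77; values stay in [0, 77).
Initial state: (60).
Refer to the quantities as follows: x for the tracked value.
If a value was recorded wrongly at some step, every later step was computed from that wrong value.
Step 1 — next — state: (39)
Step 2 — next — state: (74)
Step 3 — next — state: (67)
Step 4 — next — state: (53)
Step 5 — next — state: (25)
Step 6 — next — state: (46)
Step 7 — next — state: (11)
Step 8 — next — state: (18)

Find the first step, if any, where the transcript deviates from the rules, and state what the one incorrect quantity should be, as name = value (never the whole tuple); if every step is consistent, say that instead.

step 1: x = (68*60 + 40) mod 77 = 39 -> confirmed correct
step 2: x = (68*39 + 40) mod 77 = 74 -> verified
step 3: x = (68*74 + 40) mod 77 = 67 -> consistent with the transcript
step 4: x = (68*67 + 40) mod 77 = 53 -> no discrepancy
step 5: x = (68*53 + 40) mod 77 = 25 -> consistent with the transcript
step 6: x = (68*25 + 40) mod 77 = 46 -> agrees with the transcript
step 7: x = (68*46 + 40) mod 77 = 11 -> in agreement
step 8: x = (68*11 + 40) mod 77 = 18 -> agrees with the transcript
Every step is consistent.

no error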